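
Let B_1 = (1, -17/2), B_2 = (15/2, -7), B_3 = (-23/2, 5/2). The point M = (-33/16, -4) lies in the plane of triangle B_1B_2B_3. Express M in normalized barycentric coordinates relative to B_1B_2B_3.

(3/8, 1/4, 3/8)

Signed area of the reference triangle: [B_1B_2B_3] = ½·(1·(-7−(5/2)) + (15/2)·(5/2−(-17/2)) + (-23/2)·(-17/2−(-7))) = ½·(-19/2 + 165/2 + 69/4) = 361/8.
[MB_2B_3] = ½·((-33/16)·(-7−(5/2)) + (15/2)·(5/2−(-4)) + (-23/2)·(-4−(-7))) = ½·(627/32 + 195/4 − 69/2) = 1083/64, so the B_1-coordinate is (1083/64)/(361/8) = 3/8.
[B_1MB_3] = ½·(1·(-4−(5/2)) + (-33/16)·(5/2−(-17/2)) + (-23/2)·(-17/2−(-4))) = ½·(-13/2 − 363/16 + 207/4) = 361/32, so the B_2-coordinate is 1/4.
[B_1B_2M] = ½·(1·(-7−(-4)) + (15/2)·(-4−(-17/2)) + (-33/16)·(-17/2−(-7))) = ½·(-3 + 135/4 + 99/32) = 1083/64, so the B_3-coordinate is 3/8.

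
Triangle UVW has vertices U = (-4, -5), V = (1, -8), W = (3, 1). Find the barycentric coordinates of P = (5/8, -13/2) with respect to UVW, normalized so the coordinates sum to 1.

(1/8, 3/4, 1/8)

Signed area of the reference triangle: [UVW] = ½·((-4)·(-8−1) + 1·(1−(-5)) + 3·(-5−(-8))) = ½·(36 + 6 + 9) = 51/2.
[PVW] = ½·((5/8)·(-8−1) + 1·(1−(-13/2)) + 3·(-13/2−(-8))) = ½·(-45/8 + 15/2 + 9/2) = 51/16, so the U-coordinate is (51/16)/(51/2) = 1/8.
[UPW] = ½·((-4)·(-13/2−1) + (5/8)·(1−(-5)) + 3·(-5−(-13/2))) = ½·(30 + 15/4 + 9/2) = 153/8, so the V-coordinate is 3/4.
[UVP] = ½·((-4)·(-8−(-13/2)) + 1·(-13/2−(-5)) + (5/8)·(-5−(-8))) = ½·(6 − 3/2 + 15/8) = 51/16, so the W-coordinate is 1/8.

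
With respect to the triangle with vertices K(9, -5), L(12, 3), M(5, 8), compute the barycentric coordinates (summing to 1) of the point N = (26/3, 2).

Signed area of the reference triangle: [KLM] = ½·(9·(3−8) + 12·(8−(-5)) + 5·(-5−3)) = ½·(-45 + 156 − 40) = 71/2.
[NLM] = ½·((26/3)·(3−8) + 12·(8−2) + 5·(2−3)) = ½·(-130/3 + 72 − 5) = 71/6, so the K-coordinate is (71/6)/(71/2) = 1/3.
[KNM] = ½·(9·(2−8) + (26/3)·(8−(-5)) + 5·(-5−2)) = ½·(-54 + 338/3 − 35) = 71/6, so the L-coordinate is 1/3.
[KLN] = ½·(9·(3−2) + 12·(2−(-5)) + (26/3)·(-5−3)) = ½·(9 + 84 − 208/3) = 71/6, so the M-coordinate is 1/3.

(1/3, 1/3, 1/3)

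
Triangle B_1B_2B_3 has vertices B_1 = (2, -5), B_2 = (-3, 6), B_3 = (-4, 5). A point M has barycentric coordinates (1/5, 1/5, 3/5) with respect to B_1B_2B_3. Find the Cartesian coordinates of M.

(-13/5, 16/5)

M = (1/5)·B_1 + (1/5)·B_2 + (3/5)·B_3.
x-coordinate: (1/5)·2 + (1/5)·(-3) + (3/5)·(-4) = -13/5.
y-coordinate: (1/5)·(-5) + (1/5)·6 + (3/5)·5 = 16/5.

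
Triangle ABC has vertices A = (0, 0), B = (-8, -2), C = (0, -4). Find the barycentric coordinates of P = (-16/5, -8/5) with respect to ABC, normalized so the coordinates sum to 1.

(2/5, 2/5, 1/5)

Signed area of the reference triangle: [ABC] = ½·(0·(-2−(-4)) + (-8)·(-4−0) + 0·(0−(-2))) = ½·(0 + 32 + 0) = 16.
[PBC] = ½·((-16/5)·(-2−(-4)) + (-8)·(-4−(-8/5)) + 0·(-8/5−(-2))) = ½·(-32/5 + 96/5 + 0) = 32/5, so the A-coordinate is (32/5)/16 = 2/5.
[APC] = ½·(0·(-8/5−(-4)) + (-16/5)·(-4−0) + 0·(0−(-8/5))) = ½·(0 + 64/5 + 0) = 32/5, so the B-coordinate is 2/5.
[ABP] = ½·(0·(-2−(-8/5)) + (-8)·(-8/5−0) + (-16/5)·(0−(-2))) = ½·(0 + 64/5 − 32/5) = 16/5, so the C-coordinate is 1/5.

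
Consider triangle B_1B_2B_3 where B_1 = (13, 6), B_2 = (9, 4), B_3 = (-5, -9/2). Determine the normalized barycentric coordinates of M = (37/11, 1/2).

(2/11, 4/11, 5/11)

Signed area of the reference triangle: [B_1B_2B_3] = ½·(13·(4−(-9/2)) + 9·(-9/2−6) + (-5)·(6−4)) = ½·(221/2 − 189/2 − 10) = 3.
[MB_2B_3] = ½·((37/11)·(4−(-9/2)) + 9·(-9/2−(1/2)) + (-5)·(1/2−4)) = ½·(629/22 − 45 + 35/2) = 6/11, so the B_1-coordinate is (6/11)/3 = 2/11.
[B_1MB_3] = ½·(13·(1/2−(-9/2)) + (37/11)·(-9/2−6) + (-5)·(6−(1/2))) = ½·(65 − 777/22 − 55/2) = 12/11, so the B_2-coordinate is 4/11.
[B_1B_2M] = ½·(13·(4−(1/2)) + 9·(1/2−6) + (37/11)·(6−4)) = ½·(91/2 − 99/2 + 74/11) = 15/11, so the B_3-coordinate is 5/11.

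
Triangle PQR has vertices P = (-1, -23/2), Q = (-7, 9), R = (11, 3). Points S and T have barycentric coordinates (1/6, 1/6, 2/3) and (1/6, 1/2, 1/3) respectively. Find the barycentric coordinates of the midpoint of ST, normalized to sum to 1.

Since both coordinate triples sum to 1, the midpoint's barycentrics are the componentwise average.
(1/6+1/6)/2 = 1/6; similarly 1/3 and 1/2.

(1/6, 1/3, 1/2)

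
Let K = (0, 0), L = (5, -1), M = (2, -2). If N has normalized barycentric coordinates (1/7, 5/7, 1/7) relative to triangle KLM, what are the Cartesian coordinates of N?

N = (1/7)·K + (5/7)·L + (1/7)·M.
x-coordinate: (1/7)·0 + (5/7)·5 + (1/7)·2 = 27/7.
y-coordinate: (1/7)·0 + (5/7)·(-1) + (1/7)·(-2) = -1.

(27/7, -1)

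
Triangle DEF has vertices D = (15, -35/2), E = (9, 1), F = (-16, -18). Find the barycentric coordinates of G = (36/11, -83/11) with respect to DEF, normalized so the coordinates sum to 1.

Signed area of the reference triangle: [DEF] = ½·(15·(1−(-18)) + 9·(-18−(-35/2)) + (-16)·(-35/2−1)) = ½·(285 − 9/2 + 296) = 1153/4.
[GEF] = ½·((36/11)·(1−(-18)) + 9·(-18−(-83/11)) + (-16)·(-83/11−1)) = ½·(684/11 − 1035/11 + 1504/11) = 1153/22, so the D-coordinate is (1153/22)/(1153/4) = 2/11.
[DGF] = ½·(15·(-83/11−(-18)) + (36/11)·(-18−(-35/2)) + (-16)·(-35/2−(-83/11))) = ½·(1725/11 − 18/11 + 1752/11) = 3459/22, so the E-coordinate is 6/11.
[DEG] = ½·(15·(1−(-83/11)) + 9·(-83/11−(-35/2)) + (36/11)·(-35/2−1)) = ½·(1410/11 + 1971/22 − 666/11) = 3459/44, so the F-coordinate is 3/11.

(2/11, 6/11, 3/11)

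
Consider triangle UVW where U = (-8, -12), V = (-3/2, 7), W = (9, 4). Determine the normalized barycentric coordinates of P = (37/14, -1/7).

Signed area of the reference triangle: [UVW] = ½·((-8)·(7−4) + (-3/2)·(4−(-12)) + 9·(-12−7)) = ½·(-24 − 24 − 171) = -219/2.
[PVW] = ½·((37/14)·(7−4) + (-3/2)·(4−(-1/7)) + 9·(-1/7−7)) = ½·(111/14 − 87/14 − 450/7) = -219/7, so the U-coordinate is (-219/7)/(-219/2) = 2/7.
[UPW] = ½·((-8)·(-1/7−4) + (37/14)·(4−(-12)) + 9·(-12−(-1/7))) = ½·(232/7 + 296/7 − 747/7) = -219/14, so the V-coordinate is 1/7.
[UVP] = ½·((-8)·(7−(-1/7)) + (-3/2)·(-1/7−(-12)) + (37/14)·(-12−7)) = ½·(-400/7 − 249/14 − 703/14) = -438/7, so the W-coordinate is 4/7.

(2/7, 1/7, 4/7)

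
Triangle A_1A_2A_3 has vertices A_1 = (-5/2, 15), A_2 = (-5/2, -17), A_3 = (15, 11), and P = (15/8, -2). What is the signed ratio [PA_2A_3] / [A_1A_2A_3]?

1/4

[A_1A_2A_3] = ½·((-5/2)·(-17−11) + (-5/2)·(11−15) + 15·(15−(-17))) = ½·(70 + 10 + 480) = 280.
[PA_2A_3] = ½·((15/8)·(-17−11) + (-5/2)·(11−(-2)) + 15·(-2−(-17))) = ½·(-105/2 − 65/2 + 225) = 70, so the ratio is 70/280 = 1/4.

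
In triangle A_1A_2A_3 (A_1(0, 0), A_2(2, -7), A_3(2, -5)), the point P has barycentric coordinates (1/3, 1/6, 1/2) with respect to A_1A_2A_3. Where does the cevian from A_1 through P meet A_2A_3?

(2, -11/2)

Line A_1P meets A_2A_3 where the A_1-coordinate vanishes; zeroing P's A_1-weight and renormalizing leaves A_2, A_3-weights 1/6 : 1/2 → (1/4, 3/4).
So Q = (1/4)·A_2 + (3/4)·A_3 = (2, -11/2).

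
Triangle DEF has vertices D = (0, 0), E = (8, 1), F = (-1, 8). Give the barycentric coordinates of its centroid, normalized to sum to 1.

(1/3, 1/3, 1/3)

The centroid is the average of the vertices, so each weight is 1/3.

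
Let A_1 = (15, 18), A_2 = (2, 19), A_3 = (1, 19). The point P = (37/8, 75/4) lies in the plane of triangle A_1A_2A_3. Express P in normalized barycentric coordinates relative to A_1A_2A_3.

Signed area of the reference triangle: [A_1A_2A_3] = ½·(15·(19−19) + 2·(19−18) + 1·(18−19)) = ½·(0 + 2 − 1) = 1/2.
[PA_2A_3] = ½·((37/8)·(19−19) + 2·(19−(75/4)) + 1·(75/4−19)) = ½·(0 + 1/2 − 1/4) = 1/8, so the A_1-coordinate is (1/8)/(1/2) = 1/4.
[A_1PA_3] = ½·(15·(75/4−19) + (37/8)·(19−18) + 1·(18−(75/4))) = ½·(-15/4 + 37/8 − 3/4) = 1/16, so the A_2-coordinate is 1/8.
[A_1A_2P] = ½·(15·(19−(75/4)) + 2·(75/4−18) + (37/8)·(18−19)) = ½·(15/4 + 3/2 − 37/8) = 5/16, so the A_3-coordinate is 5/8.
Check: 1/4 + 1/8 + 5/8 = 1.

(1/4, 1/8, 5/8)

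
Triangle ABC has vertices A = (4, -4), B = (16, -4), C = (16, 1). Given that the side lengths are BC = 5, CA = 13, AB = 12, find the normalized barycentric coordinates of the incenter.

The incenter has barycentric coordinates proportional to the opposite side lengths: (5 : 13 : 12).
Normalizing by 5+13+12 = 30 gives (1/6, 13/30, 2/5).

(1/6, 13/30, 2/5)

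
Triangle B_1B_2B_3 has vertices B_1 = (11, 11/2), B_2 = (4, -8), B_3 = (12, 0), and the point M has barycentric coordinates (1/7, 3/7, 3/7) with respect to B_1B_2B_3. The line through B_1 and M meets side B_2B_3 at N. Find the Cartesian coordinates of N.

(8, -4)

Line B_1M meets B_2B_3 where the B_1-coordinate vanishes; zeroing M's B_1-weight and renormalizing leaves B_2, B_3-weights 3/7 : 3/7 → (1/2, 1/2).
So N = (1/2)·B_2 + (1/2)·B_3 = (8, -4).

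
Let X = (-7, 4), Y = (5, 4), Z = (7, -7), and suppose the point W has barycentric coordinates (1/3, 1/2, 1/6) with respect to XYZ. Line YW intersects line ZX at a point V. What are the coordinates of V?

(-7/3, 1/3)

Line YW meets ZX where the Y-coordinate vanishes; zeroing W's Y-weight and renormalizing leaves Z, X-weights 1/6 : 1/3 → (1/3, 2/3).
So V = (1/3)·Z + (2/3)·X = (-7/3, 1/3).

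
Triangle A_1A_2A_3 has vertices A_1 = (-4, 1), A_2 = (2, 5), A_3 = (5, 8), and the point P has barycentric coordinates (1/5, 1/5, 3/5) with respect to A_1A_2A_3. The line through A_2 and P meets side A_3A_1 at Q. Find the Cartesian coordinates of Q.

Line A_2P meets A_3A_1 where the A_2-coordinate vanishes; zeroing P's A_2-weight and renormalizing leaves A_3, A_1-weights 3/5 : 1/5 → (3/4, 1/4).
So Q = (3/4)·A_3 + (1/4)·A_1 = (11/4, 25/4).

(11/4, 25/4)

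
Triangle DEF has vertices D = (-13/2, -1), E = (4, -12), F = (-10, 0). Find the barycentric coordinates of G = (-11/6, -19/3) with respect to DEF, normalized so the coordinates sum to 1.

Signed area of the reference triangle: [DEF] = ½·((-13/2)·(-12−0) + 4·(0−(-1)) + (-10)·(-1−(-12))) = ½·(78 + 4 − 110) = -14.
[GEF] = ½·((-11/6)·(-12−0) + 4·(0−(-19/3)) + (-10)·(-19/3−(-12))) = ½·(22 + 76/3 − 170/3) = -14/3, so the D-coordinate is (-14/3)/(-14) = 1/3.
[DGF] = ½·((-13/2)·(-19/3−0) + (-11/6)·(0−(-1)) + (-10)·(-1−(-19/3))) = ½·(247/6 − 11/6 − 160/3) = -7, so the E-coordinate is 1/2.
[DEG] = ½·((-13/2)·(-12−(-19/3)) + 4·(-19/3−(-1)) + (-11/6)·(-1−(-12))) = ½·(221/6 − 64/3 − 121/6) = -7/3, so the F-coordinate is 1/6.

(1/3, 1/2, 1/6)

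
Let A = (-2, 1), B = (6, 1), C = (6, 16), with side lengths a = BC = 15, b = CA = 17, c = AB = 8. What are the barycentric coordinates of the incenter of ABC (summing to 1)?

The incenter has barycentric coordinates proportional to the opposite side lengths: (15 : 17 : 8).
Normalizing by 15+17+8 = 40 gives (3/8, 17/40, 1/5).

(3/8, 17/40, 1/5)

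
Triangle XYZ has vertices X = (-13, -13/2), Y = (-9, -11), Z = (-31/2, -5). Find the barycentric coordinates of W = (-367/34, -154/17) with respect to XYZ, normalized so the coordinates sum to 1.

(6/17, 10/17, 1/17)

Signed area of the reference triangle: [XYZ] = ½·((-13)·(-11−(-5)) + (-9)·(-5−(-13/2)) + (-31/2)·(-13/2−(-11))) = ½·(78 − 27/2 − 279/4) = -21/8.
[WYZ] = ½·((-367/34)·(-11−(-5)) + (-9)·(-5−(-154/17)) + (-31/2)·(-154/17−(-11))) = ½·(1101/17 − 621/17 − 1023/34) = -63/68, so the X-coordinate is (-63/68)/(-21/8) = 6/17.
[XWZ] = ½·((-13)·(-154/17−(-5)) + (-367/34)·(-5−(-13/2)) + (-31/2)·(-13/2−(-154/17))) = ½·(897/17 − 1101/68 − 2697/68) = -105/68, so the Y-coordinate is 10/17.
[XYW] = ½·((-13)·(-11−(-154/17)) + (-9)·(-154/17−(-13/2)) + (-367/34)·(-13/2−(-11))) = ½·(429/17 + 783/34 − 3303/68) = -21/136, so the Z-coordinate is 1/17.
Check: 6/17 + 10/17 + 1/17 = 1.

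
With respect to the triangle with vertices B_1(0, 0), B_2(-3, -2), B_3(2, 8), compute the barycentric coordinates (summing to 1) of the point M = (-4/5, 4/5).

(2/5, 2/5, 1/5)

Signed area of the reference triangle: [B_1B_2B_3] = ½·(0·(-2−8) + (-3)·(8−0) + 2·(0−(-2))) = ½·(0 − 24 + 4) = -10.
[MB_2B_3] = ½·((-4/5)·(-2−8) + (-3)·(8−(4/5)) + 2·(4/5−(-2))) = ½·(8 − 108/5 + 28/5) = -4, so the B_1-coordinate is (-4)/(-10) = 2/5.
[B_1MB_3] = ½·(0·(4/5−8) + (-4/5)·(8−0) + 2·(0−(4/5))) = ½·(0 − 32/5 − 8/5) = -4, so the B_2-coordinate is 2/5.
[B_1B_2M] = ½·(0·(-2−(4/5)) + (-3)·(4/5−0) + (-4/5)·(0−(-2))) = ½·(0 − 12/5 − 8/5) = -2, so the B_3-coordinate is 1/5.
Check: 2/5 + 2/5 + 1/5 = 1.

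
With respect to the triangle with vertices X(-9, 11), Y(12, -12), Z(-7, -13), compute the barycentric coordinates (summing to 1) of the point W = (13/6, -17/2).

(1/6, 1/2, 1/3)

Signed area of the reference triangle: [XYZ] = ½·((-9)·(-12−(-13)) + 12·(-13−11) + (-7)·(11−(-12))) = ½·(-9 − 288 − 161) = -229.
[WYZ] = ½·((13/6)·(-12−(-13)) + 12·(-13−(-17/2)) + (-7)·(-17/2−(-12))) = ½·(13/6 − 54 − 49/2) = -229/6, so the X-coordinate is (-229/6)/(-229) = 1/6.
[XWZ] = ½·((-9)·(-17/2−(-13)) + (13/6)·(-13−11) + (-7)·(11−(-17/2))) = ½·(-81/2 − 52 − 273/2) = -229/2, so the Y-coordinate is 1/2.
[XYW] = ½·((-9)·(-12−(-17/2)) + 12·(-17/2−11) + (13/6)·(11−(-12))) = ½·(63/2 − 234 + 299/6) = -229/3, so the Z-coordinate is 1/3.
Check: 1/6 + 1/2 + 1/3 = 1.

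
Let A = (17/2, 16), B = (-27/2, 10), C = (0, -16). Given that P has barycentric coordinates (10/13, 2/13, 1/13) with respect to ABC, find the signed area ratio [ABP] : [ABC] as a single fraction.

The signed ratio [ABP]/[ABC] equals the barycentric coordinate of P at vertex C, which is 1/13.

1/13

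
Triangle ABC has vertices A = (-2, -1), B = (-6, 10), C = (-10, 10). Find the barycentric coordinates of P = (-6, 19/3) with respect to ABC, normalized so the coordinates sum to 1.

Signed area of the reference triangle: [ABC] = ½·((-2)·(10−10) + (-6)·(10−(-1)) + (-10)·(-1−10)) = ½·(0 − 66 + 110) = 22.
[PBC] = ½·((-6)·(10−10) + (-6)·(10−(19/3)) + (-10)·(19/3−10)) = ½·(0 − 22 + 110/3) = 22/3, so the A-coordinate is (22/3)/22 = 1/3.
[APC] = ½·((-2)·(19/3−10) + (-6)·(10−(-1)) + (-10)·(-1−(19/3))) = ½·(22/3 − 66 + 220/3) = 22/3, so the B-coordinate is 1/3.
[ABP] = ½·((-2)·(10−(19/3)) + (-6)·(19/3−(-1)) + (-6)·(-1−10)) = ½·(-22/3 − 44 + 66) = 22/3, so the C-coordinate is 1/3.
Check: 1/3 + 1/3 + 1/3 = 1.

(1/3, 1/3, 1/3)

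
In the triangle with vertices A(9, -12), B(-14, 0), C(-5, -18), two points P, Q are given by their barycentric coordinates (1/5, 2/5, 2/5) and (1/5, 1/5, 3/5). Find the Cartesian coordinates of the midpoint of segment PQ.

Barycentric coordinates of the midpoint are the average: (1/5, 3/10, 1/2).
Converting: (1/5)·A + (3/10)·B + (1/2)·C = (-49/10, -57/5).

(-49/10, -57/5)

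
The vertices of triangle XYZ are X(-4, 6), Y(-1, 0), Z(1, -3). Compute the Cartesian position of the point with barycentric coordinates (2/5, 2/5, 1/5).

(-9/5, 9/5)

W = (2/5)·X + (2/5)·Y + (1/5)·Z.
x-coordinate: (2/5)·(-4) + (2/5)·(-1) + (1/5)·1 = -9/5.
y-coordinate: (2/5)·6 + (2/5)·0 + (1/5)·(-3) = 9/5.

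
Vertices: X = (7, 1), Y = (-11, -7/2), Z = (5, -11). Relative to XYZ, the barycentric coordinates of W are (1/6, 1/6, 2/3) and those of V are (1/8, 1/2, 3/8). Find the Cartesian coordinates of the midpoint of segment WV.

Barycentric coordinates of the midpoint are the average: (7/48, 1/3, 25/48).
Converting: (7/48)·X + (1/3)·Y + (25/48)·Z = (-1/24, -27/4).

(-1/24, -27/4)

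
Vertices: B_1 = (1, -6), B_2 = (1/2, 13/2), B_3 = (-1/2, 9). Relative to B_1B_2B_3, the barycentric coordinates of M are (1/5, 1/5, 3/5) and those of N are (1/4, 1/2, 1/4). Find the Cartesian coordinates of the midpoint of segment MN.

(3/16, 19/4)

Barycentric coordinates of the midpoint are the average: (9/40, 7/20, 17/40).
Converting: (9/40)·B_1 + (7/20)·B_2 + (17/40)·B_3 = (3/16, 19/4).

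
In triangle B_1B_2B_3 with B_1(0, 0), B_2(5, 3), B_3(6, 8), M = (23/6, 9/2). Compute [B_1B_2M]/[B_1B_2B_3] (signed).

1/2

[B_1B_2B_3] = ½·(0·(3−8) + 5·(8−0) + 6·(0−3)) = ½·(0 + 40 − 18) = 11.
[B_1B_2M] = ½·(0·(3−(9/2)) + 5·(9/2−0) + (23/6)·(0−3)) = ½·(0 + 45/2 − 23/2) = 11/2, so the ratio is (11/2)/11 = 1/2.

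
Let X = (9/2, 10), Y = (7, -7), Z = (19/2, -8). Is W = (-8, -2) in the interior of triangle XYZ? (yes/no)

no

Barycentric coordinates of W: (-1/16, 57/8, -97/16).
The three coordinates are negative, positive, negative; a point is interior exactly when all three are positive.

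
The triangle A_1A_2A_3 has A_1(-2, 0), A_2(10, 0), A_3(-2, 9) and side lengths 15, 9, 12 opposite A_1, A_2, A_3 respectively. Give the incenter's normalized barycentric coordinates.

(5/12, 1/4, 1/3)

The incenter has barycentric coordinates proportional to the opposite side lengths: (15 : 9 : 12).
Normalizing by 15+9+12 = 36 gives (5/12, 1/4, 1/3).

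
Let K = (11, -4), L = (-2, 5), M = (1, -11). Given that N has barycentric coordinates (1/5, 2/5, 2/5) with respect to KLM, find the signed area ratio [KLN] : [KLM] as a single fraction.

2/5

The signed ratio [KLN]/[KLM] equals the barycentric coordinate of N at vertex M, which is 2/5.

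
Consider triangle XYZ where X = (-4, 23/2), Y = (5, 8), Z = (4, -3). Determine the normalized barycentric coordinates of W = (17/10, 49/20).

(3/10, 1/10, 3/5)

Signed area of the reference triangle: [XYZ] = ½·((-4)·(8−(-3)) + 5·(-3−(23/2)) + 4·(23/2−8)) = ½·(-44 − 145/2 + 14) = -205/4.
[WYZ] = ½·((17/10)·(8−(-3)) + 5·(-3−(49/20)) + 4·(49/20−8)) = ½·(187/10 − 109/4 − 111/5) = -123/8, so the X-coordinate is (-123/8)/(-205/4) = 3/10.
[XWZ] = ½·((-4)·(49/20−(-3)) + (17/10)·(-3−(23/2)) + 4·(23/2−(49/20))) = ½·(-109/5 − 493/20 + 181/5) = -41/8, so the Y-coordinate is 1/10.
[XYW] = ½·((-4)·(8−(49/20)) + 5·(49/20−(23/2)) + (17/10)·(23/2−8)) = ½·(-111/5 − 181/4 + 119/20) = -123/4, so the Z-coordinate is 3/5.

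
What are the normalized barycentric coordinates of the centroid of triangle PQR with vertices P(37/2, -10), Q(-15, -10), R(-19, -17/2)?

(1/3, 1/3, 1/3)

The centroid is the average of the vertices, so each weight is 1/3.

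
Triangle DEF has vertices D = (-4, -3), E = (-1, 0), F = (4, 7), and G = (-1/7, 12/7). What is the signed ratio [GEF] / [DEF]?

[DEF] = ½·((-4)·(0−7) + (-1)·(7−(-3)) + 4·(-3−0)) = ½·(28 − 10 − 12) = 3.
[GEF] = ½·((-1/7)·(0−7) + (-1)·(7−(12/7)) + 4·(12/7−0)) = ½·(1 − 37/7 + 48/7) = 9/7, so the ratio is (9/7)/3 = 3/7.

3/7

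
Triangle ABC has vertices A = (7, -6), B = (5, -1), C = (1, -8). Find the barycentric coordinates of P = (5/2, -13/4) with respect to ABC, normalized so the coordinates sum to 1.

(-1/4, 3/4, 1/2)

Signed area of the reference triangle: [ABC] = ½·(7·(-1−(-8)) + 5·(-8−(-6)) + 1·(-6−(-1))) = ½·(49 − 10 − 5) = 17.
[PBC] = ½·((5/2)·(-1−(-8)) + 5·(-8−(-13/4)) + 1·(-13/4−(-1))) = ½·(35/2 − 95/4 − 9/4) = -17/4, so the A-coordinate is (-17/4)/17 = -1/4.
[APC] = ½·(7·(-13/4−(-8)) + (5/2)·(-8−(-6)) + 1·(-6−(-13/4))) = ½·(133/4 − 5 − 11/4) = 51/4, so the B-coordinate is 3/4.
[ABP] = ½·(7·(-1−(-13/4)) + 5·(-13/4−(-6)) + (5/2)·(-6−(-1))) = ½·(63/4 + 55/4 − 25/2) = 17/2, so the C-coordinate is 1/2.
Check: -1/4 + 3/4 + 1/2 = 1.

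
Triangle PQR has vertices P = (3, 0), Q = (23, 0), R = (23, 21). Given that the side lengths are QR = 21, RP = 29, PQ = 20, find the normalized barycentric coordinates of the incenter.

(3/10, 29/70, 2/7)

The incenter has barycentric coordinates proportional to the opposite side lengths: (21 : 29 : 20).
Normalizing by 21+29+20 = 70 gives (3/10, 29/70, 2/7).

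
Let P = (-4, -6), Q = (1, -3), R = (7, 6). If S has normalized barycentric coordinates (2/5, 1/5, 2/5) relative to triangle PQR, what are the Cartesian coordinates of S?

(7/5, -3/5)

S = (2/5)·P + (1/5)·Q + (2/5)·R.
x-coordinate: (2/5)·(-4) + (1/5)·1 + (2/5)·7 = 7/5.
y-coordinate: (2/5)·(-6) + (1/5)·(-3) + (2/5)·6 = -3/5.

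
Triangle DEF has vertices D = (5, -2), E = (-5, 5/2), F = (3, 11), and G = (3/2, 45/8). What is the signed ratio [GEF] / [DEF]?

1/4

[DEF] = ½·(5·(5/2−11) + (-5)·(11−(-2)) + 3·(-2−(5/2))) = ½·(-85/2 − 65 − 27/2) = -121/2.
[GEF] = ½·((3/2)·(5/2−11) + (-5)·(11−(45/8)) + 3·(45/8−(5/2))) = ½·(-51/4 − 215/8 + 75/8) = -121/8, so the ratio is (-121/8)/(-121/2) = 1/4.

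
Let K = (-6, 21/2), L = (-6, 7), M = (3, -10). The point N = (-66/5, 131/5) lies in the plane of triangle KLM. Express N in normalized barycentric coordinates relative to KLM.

(8/5, 1/5, -4/5)

Signed area of the reference triangle: [KLM] = ½·((-6)·(7−(-10)) + (-6)·(-10−(21/2)) + 3·(21/2−7)) = ½·(-102 + 123 + 21/2) = 63/4.
[NLM] = ½·((-66/5)·(7−(-10)) + (-6)·(-10−(131/5)) + 3·(131/5−7)) = ½·(-1122/5 + 1086/5 + 288/5) = 126/5, so the K-coordinate is (126/5)/(63/4) = 8/5.
[KNM] = ½·((-6)·(131/5−(-10)) + (-66/5)·(-10−(21/2)) + 3·(21/2−(131/5))) = ½·(-1086/5 + 1353/5 − 471/10) = 63/20, so the L-coordinate is 1/5.
[KLN] = ½·((-6)·(7−(131/5)) + (-6)·(131/5−(21/2)) + (-66/5)·(21/2−7)) = ½·(576/5 − 471/5 − 231/5) = -63/5, so the M-coordinate is -4/5.
Check: 8/5 + 1/5 − 4/5 = 1.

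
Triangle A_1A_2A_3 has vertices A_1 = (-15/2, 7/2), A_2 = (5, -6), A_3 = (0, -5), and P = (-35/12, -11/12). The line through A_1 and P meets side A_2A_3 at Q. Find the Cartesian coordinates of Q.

Barycentric coordinates of P with respect to A_1A_2A_3: (1/2, 1/6, 1/3).
On side A_2A_3 the A_1-coordinate is zero; dropping P's A_1-weight 1/2 and renormalizing the remaining 1/6 : 1/3 gives weights 1/3, 2/3 on A_2, A_3.
Q = (1/3)·(5, -6) + (2/3)·(0, -5) = (5/3, -16/3).

(5/3, -16/3)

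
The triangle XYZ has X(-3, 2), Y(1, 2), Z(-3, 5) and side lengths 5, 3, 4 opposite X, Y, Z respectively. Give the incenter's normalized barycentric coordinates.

(5/12, 1/4, 1/3)

The incenter has barycentric coordinates proportional to the opposite side lengths: (5 : 3 : 4).
Normalizing by 5+3+4 = 12 gives (5/12, 1/4, 1/3).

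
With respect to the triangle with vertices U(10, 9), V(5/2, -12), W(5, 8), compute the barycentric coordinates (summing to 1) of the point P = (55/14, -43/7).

(1/7, 5/7, 1/7)

Signed area of the reference triangle: [UVW] = ½·(10·(-12−8) + (5/2)·(8−9) + 5·(9−(-12))) = ½·(-200 − 5/2 + 105) = -195/4.
[PVW] = ½·((55/14)·(-12−8) + (5/2)·(8−(-43/7)) + 5·(-43/7−(-12))) = ½·(-550/7 + 495/14 + 205/7) = -195/28, so the U-coordinate is (-195/28)/(-195/4) = 1/7.
[UPW] = ½·(10·(-43/7−8) + (55/14)·(8−9) + 5·(9−(-43/7))) = ½·(-990/7 − 55/14 + 530/7) = -975/28, so the V-coordinate is 5/7.
[UVP] = ½·(10·(-12−(-43/7)) + (5/2)·(-43/7−9) + (55/14)·(9−(-12))) = ½·(-410/7 − 265/7 + 165/2) = -195/28, so the W-coordinate is 1/7.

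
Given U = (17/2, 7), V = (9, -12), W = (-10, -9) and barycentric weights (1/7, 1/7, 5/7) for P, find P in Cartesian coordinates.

P = (1/7)·U + (1/7)·V + (5/7)·W.
x-coordinate: (1/7)·(17/2) + (1/7)·9 + (5/7)·(-10) = -65/14.
y-coordinate: (1/7)·7 + (1/7)·(-12) + (5/7)·(-9) = -50/7.

(-65/14, -50/7)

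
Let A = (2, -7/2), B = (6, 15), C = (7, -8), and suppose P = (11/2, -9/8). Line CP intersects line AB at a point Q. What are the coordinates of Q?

Barycentric coordinates of P with respect to ABC: (1/4, 1/4, 1/2).
On side AB the C-coordinate is zero; dropping P's C-weight 1/2 and renormalizing the remaining 1/4 : 1/4 gives weights 1/2, 1/2 on A, B.
Q = (1/2)·(2, -7/2) + (1/2)·(6, 15) = (4, 23/4).

(4, 23/4)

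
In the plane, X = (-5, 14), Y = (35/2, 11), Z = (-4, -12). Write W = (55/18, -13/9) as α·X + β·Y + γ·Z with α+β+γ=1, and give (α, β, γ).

Signed area of the reference triangle: [XYZ] = ½·((-5)·(11−(-12)) + (35/2)·(-12−14) + (-4)·(14−11)) = ½·(-115 − 455 − 12) = -291.
[WYZ] = ½·((55/18)·(11−(-12)) + (35/2)·(-12−(-13/9)) + (-4)·(-13/9−11)) = ½·(1265/18 − 3325/18 + 448/9) = -97/3, so the X-coordinate is (-97/3)/(-291) = 1/9.
[XWZ] = ½·((-5)·(-13/9−(-12)) + (55/18)·(-12−14) + (-4)·(14−(-13/9))) = ½·(-475/9 − 715/9 − 556/9) = -97, so the Y-coordinate is 1/3.
[XYW] = ½·((-5)·(11−(-13/9)) + (35/2)·(-13/9−14) + (55/18)·(14−11)) = ½·(-560/9 − 4865/18 + 55/6) = -485/3, so the Z-coordinate is 5/9.
Check: 1/9 + 1/3 + 5/9 = 1.

(1/9, 1/3, 5/9)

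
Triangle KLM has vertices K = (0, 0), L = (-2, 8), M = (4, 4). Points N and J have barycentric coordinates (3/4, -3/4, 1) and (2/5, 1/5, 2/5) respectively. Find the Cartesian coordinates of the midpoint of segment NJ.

Barycentric coordinates of the midpoint are the average: (23/40, -11/40, 7/10).
Converting: (23/40)·K + (-11/40)·L + (7/10)·M = (67/20, 3/5).

(67/20, 3/5)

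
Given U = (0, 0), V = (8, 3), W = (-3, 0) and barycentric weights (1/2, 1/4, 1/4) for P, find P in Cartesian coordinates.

P = (1/2)·U + (1/4)·V + (1/4)·W.
x-coordinate: (1/2)·0 + (1/4)·8 + (1/4)·(-3) = 5/4.
y-coordinate: (1/2)·0 + (1/4)·3 + (1/4)·0 = 3/4.

(5/4, 3/4)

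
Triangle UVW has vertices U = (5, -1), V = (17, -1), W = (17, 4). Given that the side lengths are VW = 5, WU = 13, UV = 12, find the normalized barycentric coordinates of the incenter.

The incenter has barycentric coordinates proportional to the opposite side lengths: (5 : 13 : 12).
Normalizing by 5+13+12 = 30 gives (1/6, 13/30, 2/5).

(1/6, 13/30, 2/5)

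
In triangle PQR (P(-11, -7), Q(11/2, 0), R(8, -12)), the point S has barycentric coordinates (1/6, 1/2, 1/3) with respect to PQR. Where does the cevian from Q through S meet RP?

(5/3, -31/3)

Line QS meets RP where the Q-coordinate vanishes; zeroing S's Q-weight and renormalizing leaves R, P-weights 1/3 : 1/6 → (2/3, 1/3).
So T = (2/3)·R + (1/3)·P = (5/3, -31/3).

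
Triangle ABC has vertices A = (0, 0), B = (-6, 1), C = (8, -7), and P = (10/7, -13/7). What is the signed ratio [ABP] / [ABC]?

[ABC] = ½·(0·(1−(-7)) + (-6)·(-7−0) + 8·(0−1)) = ½·(0 + 42 − 8) = 17.
[ABP] = ½·(0·(1−(-13/7)) + (-6)·(-13/7−0) + (10/7)·(0−1)) = ½·(0 + 78/7 − 10/7) = 34/7, so the ratio is (34/7)/17 = 2/7.

2/7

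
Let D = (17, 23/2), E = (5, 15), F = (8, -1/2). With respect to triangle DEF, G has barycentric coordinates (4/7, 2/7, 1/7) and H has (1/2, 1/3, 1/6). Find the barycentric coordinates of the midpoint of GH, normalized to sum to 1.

Since both coordinate triples sum to 1, the midpoint's barycentrics are the componentwise average.
(4/7+1/2)/2 = 15/28; similarly 13/42 and 13/84.

(15/28, 13/42, 13/84)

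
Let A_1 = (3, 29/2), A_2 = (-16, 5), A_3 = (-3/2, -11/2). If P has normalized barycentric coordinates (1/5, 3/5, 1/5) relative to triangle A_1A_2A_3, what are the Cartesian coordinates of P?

P = (1/5)·A_1 + (3/5)·A_2 + (1/5)·A_3.
x-coordinate: (1/5)·3 + (3/5)·(-16) + (1/5)·(-3/2) = -93/10.
y-coordinate: (1/5)·(29/2) + (3/5)·5 + (1/5)·(-11/2) = 24/5.

(-93/10, 24/5)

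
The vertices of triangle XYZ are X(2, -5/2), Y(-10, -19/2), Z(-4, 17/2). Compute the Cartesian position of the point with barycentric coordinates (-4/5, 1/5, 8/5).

(-10, 137/10)

W = (-4/5)·X + (1/5)·Y + (8/5)·Z.
x-coordinate: (-4/5)·2 + (1/5)·(-10) + (8/5)·(-4) = -10.
y-coordinate: (-4/5)·(-5/2) + (1/5)·(-19/2) + (8/5)·(17/2) = 137/10.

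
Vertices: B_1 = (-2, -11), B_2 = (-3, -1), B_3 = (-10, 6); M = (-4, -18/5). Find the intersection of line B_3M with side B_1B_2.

(-5/2, -6)

Barycentric coordinates of M with respect to B_1B_2B_3: (2/5, 2/5, 1/5).
On side B_1B_2 the B_3-coordinate is zero; dropping M's B_3-weight 1/5 and renormalizing the remaining 2/5 : 2/5 gives weights 1/2, 1/2 on B_1, B_2.
N = (1/2)·(-2, -11) + (1/2)·(-3, -1) = (-5/2, -6).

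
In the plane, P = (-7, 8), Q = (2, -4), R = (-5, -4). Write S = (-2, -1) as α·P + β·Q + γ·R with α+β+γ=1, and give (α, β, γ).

(1/4, 1/2, 1/4)

Signed area of the reference triangle: [PQR] = ½·((-7)·(-4−(-4)) + 2·(-4−8) + (-5)·(8−(-4))) = ½·(0 − 24 − 60) = -42.
[SQR] = ½·((-2)·(-4−(-4)) + 2·(-4−(-1)) + (-5)·(-1−(-4))) = ½·(0 − 6 − 15) = -21/2, so the P-coordinate is (-21/2)/(-42) = 1/4.
[PSR] = ½·((-7)·(-1−(-4)) + (-2)·(-4−8) + (-5)·(8−(-1))) = ½·(-21 + 24 − 45) = -21, so the Q-coordinate is 1/2.
[PQS] = ½·((-7)·(-4−(-1)) + 2·(-1−8) + (-2)·(8−(-4))) = ½·(21 − 18 − 24) = -21/2, so the R-coordinate is 1/4.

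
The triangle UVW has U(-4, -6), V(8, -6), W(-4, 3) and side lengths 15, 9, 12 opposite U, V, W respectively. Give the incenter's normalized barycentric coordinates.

The incenter has barycentric coordinates proportional to the opposite side lengths: (15 : 9 : 12).
Normalizing by 15+9+12 = 36 gives (5/12, 1/4, 1/3).

(5/12, 1/4, 1/3)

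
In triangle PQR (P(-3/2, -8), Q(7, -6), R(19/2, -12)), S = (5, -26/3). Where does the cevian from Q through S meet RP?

Barycentric coordinates of S with respect to PQR: (1/3, 1/3, 1/3).
On side RP the Q-coordinate is zero; dropping S's Q-weight 1/3 and renormalizing the remaining 1/3 : 1/3 gives weights 1/2, 1/2 on R, P.
T = (1/2)·(19/2, -12) + (1/2)·(-3/2, -8) = (4, -10).

(4, -10)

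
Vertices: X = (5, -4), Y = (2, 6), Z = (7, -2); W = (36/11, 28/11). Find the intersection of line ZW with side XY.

Barycentric coordinates of W with respect to XYZ: (3/11, 7/11, 1/11).
On side XY the Z-coordinate is zero; dropping W's Z-weight 1/11 and renormalizing the remaining 3/11 : 7/11 gives weights 3/10, 7/10 on X, Y.
V = (3/10)·(5, -4) + (7/10)·(2, 6) = (29/10, 3).

(29/10, 3)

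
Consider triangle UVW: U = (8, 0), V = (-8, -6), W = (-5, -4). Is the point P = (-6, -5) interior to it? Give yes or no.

yes

Barycentric coordinates of P: (1/14, 9/14, 2/7).
The three coordinates are positive, positive, positive; a point is interior exactly when all three are positive.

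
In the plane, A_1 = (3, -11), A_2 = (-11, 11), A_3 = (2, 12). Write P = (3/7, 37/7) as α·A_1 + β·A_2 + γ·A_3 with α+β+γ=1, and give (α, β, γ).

Signed area of the reference triangle: [A_1A_2A_3] = ½·(3·(11−12) + (-11)·(12−(-11)) + 2·(-11−11)) = ½·(-3 − 253 − 44) = -150.
[PA_2A_3] = ½·((3/7)·(11−12) + (-11)·(12−(37/7)) + 2·(37/7−11)) = ½·(-3/7 − 517/7 − 80/7) = -300/7, so the A_1-coordinate is (-300/7)/(-150) = 2/7.
[A_1PA_3] = ½·(3·(37/7−12) + (3/7)·(12−(-11)) + 2·(-11−(37/7))) = ½·(-141/7 + 69/7 − 228/7) = -150/7, so the A_2-coordinate is 1/7.
[A_1A_2P] = ½·(3·(11−(37/7)) + (-11)·(37/7−(-11)) + (3/7)·(-11−11)) = ½·(120/7 − 1254/7 − 66/7) = -600/7, so the A_3-coordinate is 4/7.

(2/7, 1/7, 4/7)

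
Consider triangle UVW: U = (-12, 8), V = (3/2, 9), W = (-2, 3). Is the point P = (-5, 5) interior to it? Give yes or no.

Barycentric coordinates of P: (10/31, 2/31, 19/31).
The three coordinates are positive, positive, positive; a point is interior exactly when all three are positive.

yes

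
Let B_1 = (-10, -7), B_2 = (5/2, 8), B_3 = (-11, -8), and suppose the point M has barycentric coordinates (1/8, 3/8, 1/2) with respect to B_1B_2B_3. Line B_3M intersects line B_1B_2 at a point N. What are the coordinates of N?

(-5/8, 17/4)

Line B_3M meets B_1B_2 where the B_3-coordinate vanishes; zeroing M's B_3-weight and renormalizing leaves B_1, B_2-weights 1/8 : 3/8 → (1/4, 3/4).
So N = (1/4)·B_1 + (3/4)·B_2 = (-5/8, 17/4).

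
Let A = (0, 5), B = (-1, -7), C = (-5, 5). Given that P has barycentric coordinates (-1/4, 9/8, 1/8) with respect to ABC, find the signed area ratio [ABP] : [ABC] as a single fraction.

The signed ratio [ABP]/[ABC] equals the barycentric coordinate of P at vertex C, which is 1/8.

1/8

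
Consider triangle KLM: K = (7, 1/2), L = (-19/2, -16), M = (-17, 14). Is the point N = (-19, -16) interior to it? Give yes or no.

no

Barycentric coordinates of N: (-76/165, 332/275, 19/75).
The three coordinates are negative, positive, positive; a point is interior exactly when all three are positive.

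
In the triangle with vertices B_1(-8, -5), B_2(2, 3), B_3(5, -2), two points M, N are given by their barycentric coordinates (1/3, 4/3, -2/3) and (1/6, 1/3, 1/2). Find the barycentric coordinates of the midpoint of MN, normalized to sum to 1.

(1/4, 5/6, -1/12)

Since both coordinate triples sum to 1, the midpoint's barycentrics are the componentwise average.
(1/3+1/6)/2 = 1/4; similarly 5/6 and -1/12.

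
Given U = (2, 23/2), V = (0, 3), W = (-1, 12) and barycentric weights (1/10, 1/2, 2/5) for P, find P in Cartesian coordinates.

P = (1/10)·U + (1/2)·V + (2/5)·W.
x-coordinate: (1/10)·2 + (1/2)·0 + (2/5)·(-1) = -1/5.
y-coordinate: (1/10)·(23/2) + (1/2)·3 + (2/5)·12 = 149/20.

(-1/5, 149/20)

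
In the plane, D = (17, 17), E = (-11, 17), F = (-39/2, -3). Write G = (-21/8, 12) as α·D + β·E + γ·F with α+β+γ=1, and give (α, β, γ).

(3/8, 3/8, 1/4)

Signed area of the reference triangle: [DEF] = ½·(17·(17−(-3)) + (-11)·(-3−17) + (-39/2)·(17−17)) = ½·(340 + 220 + 0) = 280.
[GEF] = ½·((-21/8)·(17−(-3)) + (-11)·(-3−12) + (-39/2)·(12−17)) = ½·(-105/2 + 165 + 195/2) = 105, so the D-coordinate is 105/280 = 3/8.
[DGF] = ½·(17·(12−(-3)) + (-21/8)·(-3−17) + (-39/2)·(17−12)) = ½·(255 + 105/2 − 195/2) = 105, so the E-coordinate is 3/8.
[DEG] = ½·(17·(17−12) + (-11)·(12−17) + (-21/8)·(17−17)) = ½·(85 + 55 + 0) = 70, so the F-coordinate is 1/4.
Check: 3/8 + 3/8 + 1/4 = 1.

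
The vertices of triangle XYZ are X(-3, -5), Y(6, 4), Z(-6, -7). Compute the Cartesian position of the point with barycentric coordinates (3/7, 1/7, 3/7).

(-3, -32/7)

W = (3/7)·X + (1/7)·Y + (3/7)·Z.
x-coordinate: (3/7)·(-3) + (1/7)·6 + (3/7)·(-6) = -3.
y-coordinate: (3/7)·(-5) + (1/7)·4 + (3/7)·(-7) = -32/7.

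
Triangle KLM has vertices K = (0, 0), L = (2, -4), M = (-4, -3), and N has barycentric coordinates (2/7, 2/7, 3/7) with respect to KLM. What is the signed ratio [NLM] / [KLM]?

2/7

The signed ratio [NLM]/[KLM] equals the barycentric coordinate of N at vertex K, which is 2/7.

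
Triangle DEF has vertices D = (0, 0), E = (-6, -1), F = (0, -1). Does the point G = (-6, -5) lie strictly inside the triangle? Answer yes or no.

no

Barycentric coordinates of G: (-4, 1, 4).
The three coordinates are negative, positive, positive; a point is interior exactly when all three are positive.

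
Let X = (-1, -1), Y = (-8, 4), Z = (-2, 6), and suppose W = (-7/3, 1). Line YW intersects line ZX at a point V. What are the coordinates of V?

(-6/5, 2/5)

Barycentric coordinates of W with respect to XYZ: (2/3, 1/6, 1/6).
On side ZX the Y-coordinate is zero; dropping W's Y-weight 1/6 and renormalizing the remaining 1/6 : 2/3 gives weights 1/5, 4/5 on Z, X.
V = (1/5)·(-2, 6) + (4/5)·(-1, -1) = (-6/5, 2/5).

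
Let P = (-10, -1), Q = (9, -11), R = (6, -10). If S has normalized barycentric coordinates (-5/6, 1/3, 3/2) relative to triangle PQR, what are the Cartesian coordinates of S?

(61/3, -107/6)

S = (-5/6)·P + (1/3)·Q + (3/2)·R.
x-coordinate: (-5/6)·(-10) + (1/3)·9 + (3/2)·6 = 61/3.
y-coordinate: (-5/6)·(-1) + (1/3)·(-11) + (3/2)·(-10) = -107/6.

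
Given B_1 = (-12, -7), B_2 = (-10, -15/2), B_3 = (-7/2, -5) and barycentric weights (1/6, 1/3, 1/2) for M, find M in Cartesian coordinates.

M = (1/6)·B_1 + (1/3)·B_2 + (1/2)·B_3.
x-coordinate: (1/6)·(-12) + (1/3)·(-10) + (1/2)·(-7/2) = -85/12.
y-coordinate: (1/6)·(-7) + (1/3)·(-15/2) + (1/2)·(-5) = -37/6.

(-85/12, -37/6)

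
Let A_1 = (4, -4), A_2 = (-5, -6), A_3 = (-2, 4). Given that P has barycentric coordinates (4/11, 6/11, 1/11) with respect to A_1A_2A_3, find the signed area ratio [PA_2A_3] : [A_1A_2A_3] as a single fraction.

4/11

The signed ratio [PA_2A_3]/[A_1A_2A_3] equals the barycentric coordinate of P at vertex A_1, which is 4/11.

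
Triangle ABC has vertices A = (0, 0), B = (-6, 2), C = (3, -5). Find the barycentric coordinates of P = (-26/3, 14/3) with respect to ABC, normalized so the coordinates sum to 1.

(2/9, 11/9, -4/9)

Signed area of the reference triangle: [ABC] = ½·(0·(2−(-5)) + (-6)·(-5−0) + 3·(0−2)) = ½·(0 + 30 − 6) = 12.
[PBC] = ½·((-26/3)·(2−(-5)) + (-6)·(-5−(14/3)) + 3·(14/3−2)) = ½·(-182/3 + 58 + 8) = 8/3, so the A-coordinate is (8/3)/12 = 2/9.
[APC] = ½·(0·(14/3−(-5)) + (-26/3)·(-5−0) + 3·(0−(14/3))) = ½·(0 + 130/3 − 14) = 44/3, so the B-coordinate is 11/9.
[ABP] = ½·(0·(2−(14/3)) + (-6)·(14/3−0) + (-26/3)·(0−2)) = ½·(0 − 28 + 52/3) = -16/3, so the C-coordinate is -4/9.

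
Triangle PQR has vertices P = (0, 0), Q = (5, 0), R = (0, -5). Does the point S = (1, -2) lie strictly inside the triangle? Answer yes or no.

Barycentric coordinates of S: (2/5, 1/5, 2/5).
The three coordinates are positive, positive, positive; a point is interior exactly when all three are positive.

yes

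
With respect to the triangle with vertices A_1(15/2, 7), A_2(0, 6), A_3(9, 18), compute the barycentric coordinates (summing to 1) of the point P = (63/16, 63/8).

Signed area of the reference triangle: [A_1A_2A_3] = ½·((15/2)·(6−18) + 0·(18−7) + 9·(7−6)) = ½·(-90 + 0 + 9) = -81/2.
[PA_2A_3] = ½·((63/16)·(6−18) + 0·(18−(63/8)) + 9·(63/8−6)) = ½·(-189/4 + 0 + 135/8) = -243/16, so the A_1-coordinate is (-243/16)/(-81/2) = 3/8.
[A_1PA_3] = ½·((15/2)·(63/8−18) + (63/16)·(18−7) + 9·(7−(63/8))) = ½·(-1215/16 + 693/16 − 63/8) = -81/4, so the A_2-coordinate is 1/2.
[A_1A_2P] = ½·((15/2)·(6−(63/8)) + 0·(63/8−7) + (63/16)·(7−6)) = ½·(-225/16 + 0 + 63/16) = -81/16, so the A_3-coordinate is 1/8.

(3/8, 1/2, 1/8)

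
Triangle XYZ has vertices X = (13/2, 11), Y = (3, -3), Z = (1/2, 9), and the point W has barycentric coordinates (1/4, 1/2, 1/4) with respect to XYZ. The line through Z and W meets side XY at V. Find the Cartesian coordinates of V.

(25/6, 5/3)

Line ZW meets XY where the Z-coordinate vanishes; zeroing W's Z-weight and renormalizing leaves X, Y-weights 1/4 : 1/2 → (1/3, 2/3).
So V = (1/3)·X + (2/3)·Y = (25/6, 5/3).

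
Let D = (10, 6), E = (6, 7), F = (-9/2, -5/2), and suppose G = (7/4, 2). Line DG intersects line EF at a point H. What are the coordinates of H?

(-1, 2/3)

Barycentric coordinates of G with respect to DEF: (1/4, 1/4, 1/2).
On side EF the D-coordinate is zero; dropping G's D-weight 1/4 and renormalizing the remaining 1/4 : 1/2 gives weights 1/3, 2/3 on E, F.
H = (1/3)·(6, 7) + (2/3)·(-9/2, -5/2) = (-1, 2/3).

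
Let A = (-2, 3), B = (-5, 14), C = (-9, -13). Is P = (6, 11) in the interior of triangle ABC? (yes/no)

no

Barycentric coordinates of P: (309/125, -72/125, -112/125).
The three coordinates are positive, negative, negative; a point is interior exactly when all three are positive.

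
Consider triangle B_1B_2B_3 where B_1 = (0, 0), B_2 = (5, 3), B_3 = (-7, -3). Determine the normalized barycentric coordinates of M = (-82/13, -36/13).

Signed area of the reference triangle: [B_1B_2B_3] = ½·(0·(3−(-3)) + 5·(-3−0) + (-7)·(0−3)) = ½·(0 − 15 + 21) = 3.
[MB_2B_3] = ½·((-82/13)·(3−(-3)) + 5·(-3−(-36/13)) + (-7)·(-36/13−3)) = ½·(-492/13 − 15/13 + 525/13) = 9/13, so the B_1-coordinate is (9/13)/3 = 3/13.
[B_1MB_3] = ½·(0·(-36/13−(-3)) + (-82/13)·(-3−0) + (-7)·(0−(-36/13))) = ½·(0 + 246/13 − 252/13) = -3/13, so the B_2-coordinate is -1/13.
[B_1B_2M] = ½·(0·(3−(-36/13)) + 5·(-36/13−0) + (-82/13)·(0−3)) = ½·(0 − 180/13 + 246/13) = 33/13, so the B_3-coordinate is 11/13.

(3/13, -1/13, 11/13)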